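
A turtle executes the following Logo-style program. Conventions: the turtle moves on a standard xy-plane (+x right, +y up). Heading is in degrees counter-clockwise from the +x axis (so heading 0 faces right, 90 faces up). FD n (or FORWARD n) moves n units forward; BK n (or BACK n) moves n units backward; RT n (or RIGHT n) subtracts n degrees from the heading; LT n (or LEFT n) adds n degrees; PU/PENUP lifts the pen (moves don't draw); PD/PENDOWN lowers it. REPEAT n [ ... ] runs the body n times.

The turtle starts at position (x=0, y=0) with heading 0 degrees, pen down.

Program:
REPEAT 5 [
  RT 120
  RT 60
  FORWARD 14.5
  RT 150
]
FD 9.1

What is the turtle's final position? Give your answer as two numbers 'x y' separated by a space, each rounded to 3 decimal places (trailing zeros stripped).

Executing turtle program step by step:
Start: pos=(0,0), heading=0, pen down
REPEAT 5 [
  -- iteration 1/5 --
  RT 120: heading 0 -> 240
  RT 60: heading 240 -> 180
  FD 14.5: (0,0) -> (-14.5,0) [heading=180, draw]
  RT 150: heading 180 -> 30
  -- iteration 2/5 --
  RT 120: heading 30 -> 270
  RT 60: heading 270 -> 210
  FD 14.5: (-14.5,0) -> (-27.057,-7.25) [heading=210, draw]
  RT 150: heading 210 -> 60
  -- iteration 3/5 --
  RT 120: heading 60 -> 300
  RT 60: heading 300 -> 240
  FD 14.5: (-27.057,-7.25) -> (-34.307,-19.807) [heading=240, draw]
  RT 150: heading 240 -> 90
  -- iteration 4/5 --
  RT 120: heading 90 -> 330
  RT 60: heading 330 -> 270
  FD 14.5: (-34.307,-19.807) -> (-34.307,-34.307) [heading=270, draw]
  RT 150: heading 270 -> 120
  -- iteration 5/5 --
  RT 120: heading 120 -> 0
  RT 60: heading 0 -> 300
  FD 14.5: (-34.307,-34.307) -> (-27.057,-46.865) [heading=300, draw]
  RT 150: heading 300 -> 150
]
FD 9.1: (-27.057,-46.865) -> (-34.938,-42.315) [heading=150, draw]
Final: pos=(-34.938,-42.315), heading=150, 6 segment(s) drawn

Answer: -34.938 -42.315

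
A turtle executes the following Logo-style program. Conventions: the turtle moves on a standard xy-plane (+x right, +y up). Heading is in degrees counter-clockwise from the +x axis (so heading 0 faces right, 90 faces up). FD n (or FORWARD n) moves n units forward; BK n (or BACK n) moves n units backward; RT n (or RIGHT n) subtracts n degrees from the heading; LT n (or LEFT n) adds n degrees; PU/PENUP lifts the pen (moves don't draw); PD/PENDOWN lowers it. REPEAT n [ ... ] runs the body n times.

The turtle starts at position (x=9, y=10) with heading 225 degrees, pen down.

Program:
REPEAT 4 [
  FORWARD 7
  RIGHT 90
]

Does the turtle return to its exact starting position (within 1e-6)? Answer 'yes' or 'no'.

Answer: yes

Derivation:
Executing turtle program step by step:
Start: pos=(9,10), heading=225, pen down
REPEAT 4 [
  -- iteration 1/4 --
  FD 7: (9,10) -> (4.05,5.05) [heading=225, draw]
  RT 90: heading 225 -> 135
  -- iteration 2/4 --
  FD 7: (4.05,5.05) -> (-0.899,10) [heading=135, draw]
  RT 90: heading 135 -> 45
  -- iteration 3/4 --
  FD 7: (-0.899,10) -> (4.05,14.95) [heading=45, draw]
  RT 90: heading 45 -> 315
  -- iteration 4/4 --
  FD 7: (4.05,14.95) -> (9,10) [heading=315, draw]
  RT 90: heading 315 -> 225
]
Final: pos=(9,10), heading=225, 4 segment(s) drawn

Start position: (9, 10)
Final position: (9, 10)
Distance = 0; < 1e-6 -> CLOSED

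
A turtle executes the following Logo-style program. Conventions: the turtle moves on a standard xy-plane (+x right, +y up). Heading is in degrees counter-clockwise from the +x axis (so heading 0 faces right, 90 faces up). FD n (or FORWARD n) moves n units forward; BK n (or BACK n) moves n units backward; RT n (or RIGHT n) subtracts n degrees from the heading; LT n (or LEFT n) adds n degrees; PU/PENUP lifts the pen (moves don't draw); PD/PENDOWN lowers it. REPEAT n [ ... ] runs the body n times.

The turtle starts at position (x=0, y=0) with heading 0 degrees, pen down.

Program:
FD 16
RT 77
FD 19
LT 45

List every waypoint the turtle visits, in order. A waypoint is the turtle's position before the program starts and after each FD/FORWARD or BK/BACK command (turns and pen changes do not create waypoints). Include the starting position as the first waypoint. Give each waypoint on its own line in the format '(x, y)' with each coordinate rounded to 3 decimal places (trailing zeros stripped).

Executing turtle program step by step:
Start: pos=(0,0), heading=0, pen down
FD 16: (0,0) -> (16,0) [heading=0, draw]
RT 77: heading 0 -> 283
FD 19: (16,0) -> (20.274,-18.513) [heading=283, draw]
LT 45: heading 283 -> 328
Final: pos=(20.274,-18.513), heading=328, 2 segment(s) drawn
Waypoints (3 total):
(0, 0)
(16, 0)
(20.274, -18.513)

Answer: (0, 0)
(16, 0)
(20.274, -18.513)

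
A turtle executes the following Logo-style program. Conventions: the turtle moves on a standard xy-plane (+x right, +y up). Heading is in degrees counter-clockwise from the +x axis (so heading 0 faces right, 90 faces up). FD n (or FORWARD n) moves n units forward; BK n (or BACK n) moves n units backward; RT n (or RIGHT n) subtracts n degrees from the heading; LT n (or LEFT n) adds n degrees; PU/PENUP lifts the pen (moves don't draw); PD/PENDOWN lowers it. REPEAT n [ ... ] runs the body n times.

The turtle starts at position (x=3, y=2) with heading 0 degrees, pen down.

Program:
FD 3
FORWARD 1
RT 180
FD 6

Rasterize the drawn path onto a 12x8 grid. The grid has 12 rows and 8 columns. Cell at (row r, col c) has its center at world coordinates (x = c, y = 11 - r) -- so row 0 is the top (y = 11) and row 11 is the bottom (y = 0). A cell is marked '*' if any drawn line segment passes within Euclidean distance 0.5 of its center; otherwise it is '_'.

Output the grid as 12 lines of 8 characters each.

Answer: ________
________
________
________
________
________
________
________
________
_*******
________
________

Derivation:
Segment 0: (3,2) -> (6,2)
Segment 1: (6,2) -> (7,2)
Segment 2: (7,2) -> (1,2)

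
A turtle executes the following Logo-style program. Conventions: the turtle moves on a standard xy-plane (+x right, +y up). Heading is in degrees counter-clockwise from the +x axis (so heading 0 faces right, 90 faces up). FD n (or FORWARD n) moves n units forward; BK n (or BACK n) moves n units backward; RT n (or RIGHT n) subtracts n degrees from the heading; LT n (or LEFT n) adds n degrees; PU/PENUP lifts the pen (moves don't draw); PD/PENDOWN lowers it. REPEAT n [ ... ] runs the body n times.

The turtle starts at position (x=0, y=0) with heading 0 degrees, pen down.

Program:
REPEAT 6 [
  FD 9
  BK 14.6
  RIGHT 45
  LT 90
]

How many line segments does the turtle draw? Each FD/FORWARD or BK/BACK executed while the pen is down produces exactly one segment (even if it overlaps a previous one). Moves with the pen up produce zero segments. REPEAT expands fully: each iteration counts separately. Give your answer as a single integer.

Answer: 12

Derivation:
Executing turtle program step by step:
Start: pos=(0,0), heading=0, pen down
REPEAT 6 [
  -- iteration 1/6 --
  FD 9: (0,0) -> (9,0) [heading=0, draw]
  BK 14.6: (9,0) -> (-5.6,0) [heading=0, draw]
  RT 45: heading 0 -> 315
  LT 90: heading 315 -> 45
  -- iteration 2/6 --
  FD 9: (-5.6,0) -> (0.764,6.364) [heading=45, draw]
  BK 14.6: (0.764,6.364) -> (-9.56,-3.96) [heading=45, draw]
  RT 45: heading 45 -> 0
  LT 90: heading 0 -> 90
  -- iteration 3/6 --
  FD 9: (-9.56,-3.96) -> (-9.56,5.04) [heading=90, draw]
  BK 14.6: (-9.56,5.04) -> (-9.56,-9.56) [heading=90, draw]
  RT 45: heading 90 -> 45
  LT 90: heading 45 -> 135
  -- iteration 4/6 --
  FD 9: (-9.56,-9.56) -> (-15.924,-3.196) [heading=135, draw]
  BK 14.6: (-15.924,-3.196) -> (-5.6,-13.52) [heading=135, draw]
  RT 45: heading 135 -> 90
  LT 90: heading 90 -> 180
  -- iteration 5/6 --
  FD 9: (-5.6,-13.52) -> (-14.6,-13.52) [heading=180, draw]
  BK 14.6: (-14.6,-13.52) -> (0,-13.52) [heading=180, draw]
  RT 45: heading 180 -> 135
  LT 90: heading 135 -> 225
  -- iteration 6/6 --
  FD 9: (0,-13.52) -> (-6.364,-19.884) [heading=225, draw]
  BK 14.6: (-6.364,-19.884) -> (3.96,-9.56) [heading=225, draw]
  RT 45: heading 225 -> 180
  LT 90: heading 180 -> 270
]
Final: pos=(3.96,-9.56), heading=270, 12 segment(s) drawn
Segments drawn: 12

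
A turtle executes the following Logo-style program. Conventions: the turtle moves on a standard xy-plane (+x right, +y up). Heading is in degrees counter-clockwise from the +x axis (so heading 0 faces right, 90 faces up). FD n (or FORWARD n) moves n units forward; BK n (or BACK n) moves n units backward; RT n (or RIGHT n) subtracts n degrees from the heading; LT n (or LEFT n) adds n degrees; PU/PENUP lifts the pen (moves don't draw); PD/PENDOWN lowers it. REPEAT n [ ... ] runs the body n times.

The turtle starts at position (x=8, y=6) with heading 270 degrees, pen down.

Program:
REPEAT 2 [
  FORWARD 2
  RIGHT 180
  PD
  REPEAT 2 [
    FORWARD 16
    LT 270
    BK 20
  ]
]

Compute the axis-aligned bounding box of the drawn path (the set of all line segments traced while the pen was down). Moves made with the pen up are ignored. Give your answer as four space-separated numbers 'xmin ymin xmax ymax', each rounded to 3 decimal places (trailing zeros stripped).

Answer: -16 4 8 74

Derivation:
Executing turtle program step by step:
Start: pos=(8,6), heading=270, pen down
REPEAT 2 [
  -- iteration 1/2 --
  FD 2: (8,6) -> (8,4) [heading=270, draw]
  RT 180: heading 270 -> 90
  PD: pen down
  REPEAT 2 [
    -- iteration 1/2 --
    FD 16: (8,4) -> (8,20) [heading=90, draw]
    LT 270: heading 90 -> 0
    BK 20: (8,20) -> (-12,20) [heading=0, draw]
    -- iteration 2/2 --
    FD 16: (-12,20) -> (4,20) [heading=0, draw]
    LT 270: heading 0 -> 270
    BK 20: (4,20) -> (4,40) [heading=270, draw]
  ]
  -- iteration 2/2 --
  FD 2: (4,40) -> (4,38) [heading=270, draw]
  RT 180: heading 270 -> 90
  PD: pen down
  REPEAT 2 [
    -- iteration 1/2 --
    FD 16: (4,38) -> (4,54) [heading=90, draw]
    LT 270: heading 90 -> 0
    BK 20: (4,54) -> (-16,54) [heading=0, draw]
    -- iteration 2/2 --
    FD 16: (-16,54) -> (0,54) [heading=0, draw]
    LT 270: heading 0 -> 270
    BK 20: (0,54) -> (0,74) [heading=270, draw]
  ]
]
Final: pos=(0,74), heading=270, 10 segment(s) drawn

Segment endpoints: x in {-16, -12, 0, 0, 4, 4, 4, 4, 8, 8}, y in {4, 6, 20, 20, 38, 40, 54, 54, 74}
xmin=-16, ymin=4, xmax=8, ymax=74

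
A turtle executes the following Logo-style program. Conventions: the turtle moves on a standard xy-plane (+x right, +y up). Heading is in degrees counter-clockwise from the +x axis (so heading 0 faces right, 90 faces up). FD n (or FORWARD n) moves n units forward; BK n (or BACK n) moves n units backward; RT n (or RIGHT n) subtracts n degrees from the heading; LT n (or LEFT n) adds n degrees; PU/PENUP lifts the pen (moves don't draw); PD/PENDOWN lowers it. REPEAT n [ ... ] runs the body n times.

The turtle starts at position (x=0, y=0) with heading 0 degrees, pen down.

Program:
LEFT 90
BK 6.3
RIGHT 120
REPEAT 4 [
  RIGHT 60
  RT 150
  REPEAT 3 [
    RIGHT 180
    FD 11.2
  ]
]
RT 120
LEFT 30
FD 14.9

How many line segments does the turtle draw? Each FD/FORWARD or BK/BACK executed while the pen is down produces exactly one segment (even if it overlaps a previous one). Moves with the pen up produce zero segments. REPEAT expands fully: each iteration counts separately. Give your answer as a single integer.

Answer: 14

Derivation:
Executing turtle program step by step:
Start: pos=(0,0), heading=0, pen down
LT 90: heading 0 -> 90
BK 6.3: (0,0) -> (0,-6.3) [heading=90, draw]
RT 120: heading 90 -> 330
REPEAT 4 [
  -- iteration 1/4 --
  RT 60: heading 330 -> 270
  RT 150: heading 270 -> 120
  REPEAT 3 [
    -- iteration 1/3 --
    RT 180: heading 120 -> 300
    FD 11.2: (0,-6.3) -> (5.6,-15.999) [heading=300, draw]
    -- iteration 2/3 --
    RT 180: heading 300 -> 120
    FD 11.2: (5.6,-15.999) -> (0,-6.3) [heading=120, draw]
    -- iteration 3/3 --
    RT 180: heading 120 -> 300
    FD 11.2: (0,-6.3) -> (5.6,-15.999) [heading=300, draw]
  ]
  -- iteration 2/4 --
  RT 60: heading 300 -> 240
  RT 150: heading 240 -> 90
  REPEAT 3 [
    -- iteration 1/3 --
    RT 180: heading 90 -> 270
    FD 11.2: (5.6,-15.999) -> (5.6,-27.199) [heading=270, draw]
    -- iteration 2/3 --
    RT 180: heading 270 -> 90
    FD 11.2: (5.6,-27.199) -> (5.6,-15.999) [heading=90, draw]
    -- iteration 3/3 --
    RT 180: heading 90 -> 270
    FD 11.2: (5.6,-15.999) -> (5.6,-27.199) [heading=270, draw]
  ]
  -- iteration 3/4 --
  RT 60: heading 270 -> 210
  RT 150: heading 210 -> 60
  REPEAT 3 [
    -- iteration 1/3 --
    RT 180: heading 60 -> 240
    FD 11.2: (5.6,-27.199) -> (0,-36.899) [heading=240, draw]
    -- iteration 2/3 --
    RT 180: heading 240 -> 60
    FD 11.2: (0,-36.899) -> (5.6,-27.199) [heading=60, draw]
    -- iteration 3/3 --
    RT 180: heading 60 -> 240
    FD 11.2: (5.6,-27.199) -> (0,-36.899) [heading=240, draw]
  ]
  -- iteration 4/4 --
  RT 60: heading 240 -> 180
  RT 150: heading 180 -> 30
  REPEAT 3 [
    -- iteration 1/3 --
    RT 180: heading 30 -> 210
    FD 11.2: (0,-36.899) -> (-9.699,-42.499) [heading=210, draw]
    -- iteration 2/3 --
    RT 180: heading 210 -> 30
    FD 11.2: (-9.699,-42.499) -> (0,-36.899) [heading=30, draw]
    -- iteration 3/3 --
    RT 180: heading 30 -> 210
    FD 11.2: (0,-36.899) -> (-9.699,-42.499) [heading=210, draw]
  ]
]
RT 120: heading 210 -> 90
LT 30: heading 90 -> 120
FD 14.9: (-9.699,-42.499) -> (-17.149,-29.595) [heading=120, draw]
Final: pos=(-17.149,-29.595), heading=120, 14 segment(s) drawn
Segments drawn: 14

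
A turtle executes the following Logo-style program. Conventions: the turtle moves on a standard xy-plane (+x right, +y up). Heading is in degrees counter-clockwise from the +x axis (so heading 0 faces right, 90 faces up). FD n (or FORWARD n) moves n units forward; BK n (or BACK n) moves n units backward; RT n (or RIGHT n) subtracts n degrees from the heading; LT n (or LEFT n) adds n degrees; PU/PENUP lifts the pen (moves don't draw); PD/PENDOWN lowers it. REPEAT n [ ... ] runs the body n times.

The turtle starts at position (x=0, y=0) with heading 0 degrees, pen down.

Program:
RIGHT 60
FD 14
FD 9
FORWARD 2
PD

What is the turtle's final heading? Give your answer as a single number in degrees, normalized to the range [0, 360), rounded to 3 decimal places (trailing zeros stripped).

Answer: 300

Derivation:
Executing turtle program step by step:
Start: pos=(0,0), heading=0, pen down
RT 60: heading 0 -> 300
FD 14: (0,0) -> (7,-12.124) [heading=300, draw]
FD 9: (7,-12.124) -> (11.5,-19.919) [heading=300, draw]
FD 2: (11.5,-19.919) -> (12.5,-21.651) [heading=300, draw]
PD: pen down
Final: pos=(12.5,-21.651), heading=300, 3 segment(s) drawn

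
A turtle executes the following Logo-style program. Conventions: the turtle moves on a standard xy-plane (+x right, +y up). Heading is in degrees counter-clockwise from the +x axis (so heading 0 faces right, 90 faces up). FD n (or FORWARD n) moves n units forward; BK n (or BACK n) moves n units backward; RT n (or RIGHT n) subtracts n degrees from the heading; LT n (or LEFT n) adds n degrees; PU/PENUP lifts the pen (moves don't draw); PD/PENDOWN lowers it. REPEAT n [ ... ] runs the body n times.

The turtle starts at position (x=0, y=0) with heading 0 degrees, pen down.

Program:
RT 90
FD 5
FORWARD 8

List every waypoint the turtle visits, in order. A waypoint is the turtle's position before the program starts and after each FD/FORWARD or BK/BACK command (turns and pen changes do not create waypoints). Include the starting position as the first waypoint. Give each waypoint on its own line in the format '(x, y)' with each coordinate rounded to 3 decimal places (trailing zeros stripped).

Executing turtle program step by step:
Start: pos=(0,0), heading=0, pen down
RT 90: heading 0 -> 270
FD 5: (0,0) -> (0,-5) [heading=270, draw]
FD 8: (0,-5) -> (0,-13) [heading=270, draw]
Final: pos=(0,-13), heading=270, 2 segment(s) drawn
Waypoints (3 total):
(0, 0)
(0, -5)
(0, -13)

Answer: (0, 0)
(0, -5)
(0, -13)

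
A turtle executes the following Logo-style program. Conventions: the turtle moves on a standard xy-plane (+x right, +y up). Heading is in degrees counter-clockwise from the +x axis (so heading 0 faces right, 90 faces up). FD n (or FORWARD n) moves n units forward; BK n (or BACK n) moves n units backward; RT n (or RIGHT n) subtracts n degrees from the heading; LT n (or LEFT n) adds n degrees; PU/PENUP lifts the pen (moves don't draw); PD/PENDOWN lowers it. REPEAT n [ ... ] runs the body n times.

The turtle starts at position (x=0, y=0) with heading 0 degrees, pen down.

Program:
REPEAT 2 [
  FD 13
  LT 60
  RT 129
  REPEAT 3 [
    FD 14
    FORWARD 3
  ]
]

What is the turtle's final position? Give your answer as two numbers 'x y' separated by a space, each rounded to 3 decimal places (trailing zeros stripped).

Answer: -1.965 -93.875

Derivation:
Executing turtle program step by step:
Start: pos=(0,0), heading=0, pen down
REPEAT 2 [
  -- iteration 1/2 --
  FD 13: (0,0) -> (13,0) [heading=0, draw]
  LT 60: heading 0 -> 60
  RT 129: heading 60 -> 291
  REPEAT 3 [
    -- iteration 1/3 --
    FD 14: (13,0) -> (18.017,-13.07) [heading=291, draw]
    FD 3: (18.017,-13.07) -> (19.092,-15.871) [heading=291, draw]
    -- iteration 2/3 --
    FD 14: (19.092,-15.871) -> (24.109,-28.941) [heading=291, draw]
    FD 3: (24.109,-28.941) -> (25.185,-31.742) [heading=291, draw]
    -- iteration 3/3 --
    FD 14: (25.185,-31.742) -> (30.202,-44.812) [heading=291, draw]
    FD 3: (30.202,-44.812) -> (31.277,-47.613) [heading=291, draw]
  ]
  -- iteration 2/2 --
  FD 13: (31.277,-47.613) -> (35.936,-59.749) [heading=291, draw]
  LT 60: heading 291 -> 351
  RT 129: heading 351 -> 222
  REPEAT 3 [
    -- iteration 1/3 --
    FD 14: (35.936,-59.749) -> (25.532,-69.117) [heading=222, draw]
    FD 3: (25.532,-69.117) -> (23.302,-71.124) [heading=222, draw]
    -- iteration 2/3 --
    FD 14: (23.302,-71.124) -> (12.898,-80.492) [heading=222, draw]
    FD 3: (12.898,-80.492) -> (10.669,-82.5) [heading=222, draw]
    -- iteration 3/3 --
    FD 14: (10.669,-82.5) -> (0.265,-91.867) [heading=222, draw]
    FD 3: (0.265,-91.867) -> (-1.965,-93.875) [heading=222, draw]
  ]
]
Final: pos=(-1.965,-93.875), heading=222, 14 segment(s) drawn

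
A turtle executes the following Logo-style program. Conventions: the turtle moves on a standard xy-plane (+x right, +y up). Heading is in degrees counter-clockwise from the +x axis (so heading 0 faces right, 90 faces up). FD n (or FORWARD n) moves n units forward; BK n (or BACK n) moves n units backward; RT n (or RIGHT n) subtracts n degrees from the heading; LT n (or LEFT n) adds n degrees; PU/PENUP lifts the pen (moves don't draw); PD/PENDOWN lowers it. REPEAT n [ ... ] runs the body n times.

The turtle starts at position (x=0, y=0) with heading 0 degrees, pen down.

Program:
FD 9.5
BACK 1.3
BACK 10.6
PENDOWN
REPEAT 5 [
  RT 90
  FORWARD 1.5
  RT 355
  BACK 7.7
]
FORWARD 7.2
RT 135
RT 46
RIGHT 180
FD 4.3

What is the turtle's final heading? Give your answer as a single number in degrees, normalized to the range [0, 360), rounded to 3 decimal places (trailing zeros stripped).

Answer: 294

Derivation:
Executing turtle program step by step:
Start: pos=(0,0), heading=0, pen down
FD 9.5: (0,0) -> (9.5,0) [heading=0, draw]
BK 1.3: (9.5,0) -> (8.2,0) [heading=0, draw]
BK 10.6: (8.2,0) -> (-2.4,0) [heading=0, draw]
PD: pen down
REPEAT 5 [
  -- iteration 1/5 --
  RT 90: heading 0 -> 270
  FD 1.5: (-2.4,0) -> (-2.4,-1.5) [heading=270, draw]
  RT 355: heading 270 -> 275
  BK 7.7: (-2.4,-1.5) -> (-3.071,6.171) [heading=275, draw]
  -- iteration 2/5 --
  RT 90: heading 275 -> 185
  FD 1.5: (-3.071,6.171) -> (-4.565,6.04) [heading=185, draw]
  RT 355: heading 185 -> 190
  BK 7.7: (-4.565,6.04) -> (3.018,7.377) [heading=190, draw]
  -- iteration 3/5 --
  RT 90: heading 190 -> 100
  FD 1.5: (3.018,7.377) -> (2.757,8.854) [heading=100, draw]
  RT 355: heading 100 -> 105
  BK 7.7: (2.757,8.854) -> (4.75,1.417) [heading=105, draw]
  -- iteration 4/5 --
  RT 90: heading 105 -> 15
  FD 1.5: (4.75,1.417) -> (6.199,1.805) [heading=15, draw]
  RT 355: heading 15 -> 20
  BK 7.7: (6.199,1.805) -> (-1.037,-0.829) [heading=20, draw]
  -- iteration 5/5 --
  RT 90: heading 20 -> 290
  FD 1.5: (-1.037,-0.829) -> (-0.524,-2.238) [heading=290, draw]
  RT 355: heading 290 -> 295
  BK 7.7: (-0.524,-2.238) -> (-3.778,4.74) [heading=295, draw]
]
FD 7.2: (-3.778,4.74) -> (-0.735,-1.785) [heading=295, draw]
RT 135: heading 295 -> 160
RT 46: heading 160 -> 114
RT 180: heading 114 -> 294
FD 4.3: (-0.735,-1.785) -> (1.014,-5.713) [heading=294, draw]
Final: pos=(1.014,-5.713), heading=294, 15 segment(s) drawn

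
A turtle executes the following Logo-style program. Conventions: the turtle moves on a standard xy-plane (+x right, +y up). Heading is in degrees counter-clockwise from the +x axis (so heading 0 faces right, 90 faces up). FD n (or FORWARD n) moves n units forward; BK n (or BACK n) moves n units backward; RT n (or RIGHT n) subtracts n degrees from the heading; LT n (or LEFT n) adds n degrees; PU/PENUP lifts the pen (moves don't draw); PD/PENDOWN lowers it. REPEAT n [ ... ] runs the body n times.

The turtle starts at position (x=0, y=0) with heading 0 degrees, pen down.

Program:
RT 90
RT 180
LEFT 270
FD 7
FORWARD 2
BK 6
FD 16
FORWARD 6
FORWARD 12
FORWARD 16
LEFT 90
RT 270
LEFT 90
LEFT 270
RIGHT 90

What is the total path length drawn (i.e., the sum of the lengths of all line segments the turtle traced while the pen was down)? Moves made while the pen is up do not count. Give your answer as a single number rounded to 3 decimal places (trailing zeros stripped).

Executing turtle program step by step:
Start: pos=(0,0), heading=0, pen down
RT 90: heading 0 -> 270
RT 180: heading 270 -> 90
LT 270: heading 90 -> 0
FD 7: (0,0) -> (7,0) [heading=0, draw]
FD 2: (7,0) -> (9,0) [heading=0, draw]
BK 6: (9,0) -> (3,0) [heading=0, draw]
FD 16: (3,0) -> (19,0) [heading=0, draw]
FD 6: (19,0) -> (25,0) [heading=0, draw]
FD 12: (25,0) -> (37,0) [heading=0, draw]
FD 16: (37,0) -> (53,0) [heading=0, draw]
LT 90: heading 0 -> 90
RT 270: heading 90 -> 180
LT 90: heading 180 -> 270
LT 270: heading 270 -> 180
RT 90: heading 180 -> 90
Final: pos=(53,0), heading=90, 7 segment(s) drawn

Segment lengths:
  seg 1: (0,0) -> (7,0), length = 7
  seg 2: (7,0) -> (9,0), length = 2
  seg 3: (9,0) -> (3,0), length = 6
  seg 4: (3,0) -> (19,0), length = 16
  seg 5: (19,0) -> (25,0), length = 6
  seg 6: (25,0) -> (37,0), length = 12
  seg 7: (37,0) -> (53,0), length = 16
Total = 65

Answer: 65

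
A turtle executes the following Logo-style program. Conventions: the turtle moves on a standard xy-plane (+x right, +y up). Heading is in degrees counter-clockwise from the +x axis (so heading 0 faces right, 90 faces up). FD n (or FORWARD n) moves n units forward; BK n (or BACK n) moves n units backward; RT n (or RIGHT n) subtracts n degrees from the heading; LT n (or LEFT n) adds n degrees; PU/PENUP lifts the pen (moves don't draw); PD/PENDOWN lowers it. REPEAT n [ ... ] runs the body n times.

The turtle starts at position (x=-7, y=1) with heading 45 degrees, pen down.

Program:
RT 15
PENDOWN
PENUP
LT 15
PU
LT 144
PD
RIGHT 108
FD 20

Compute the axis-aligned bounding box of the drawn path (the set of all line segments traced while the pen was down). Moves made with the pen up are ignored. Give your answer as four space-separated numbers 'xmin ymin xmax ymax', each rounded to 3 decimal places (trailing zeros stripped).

Answer: -7 1 -3.871 20.754

Derivation:
Executing turtle program step by step:
Start: pos=(-7,1), heading=45, pen down
RT 15: heading 45 -> 30
PD: pen down
PU: pen up
LT 15: heading 30 -> 45
PU: pen up
LT 144: heading 45 -> 189
PD: pen down
RT 108: heading 189 -> 81
FD 20: (-7,1) -> (-3.871,20.754) [heading=81, draw]
Final: pos=(-3.871,20.754), heading=81, 1 segment(s) drawn

Segment endpoints: x in {-7, -3.871}, y in {1, 20.754}
xmin=-7, ymin=1, xmax=-3.871, ymax=20.754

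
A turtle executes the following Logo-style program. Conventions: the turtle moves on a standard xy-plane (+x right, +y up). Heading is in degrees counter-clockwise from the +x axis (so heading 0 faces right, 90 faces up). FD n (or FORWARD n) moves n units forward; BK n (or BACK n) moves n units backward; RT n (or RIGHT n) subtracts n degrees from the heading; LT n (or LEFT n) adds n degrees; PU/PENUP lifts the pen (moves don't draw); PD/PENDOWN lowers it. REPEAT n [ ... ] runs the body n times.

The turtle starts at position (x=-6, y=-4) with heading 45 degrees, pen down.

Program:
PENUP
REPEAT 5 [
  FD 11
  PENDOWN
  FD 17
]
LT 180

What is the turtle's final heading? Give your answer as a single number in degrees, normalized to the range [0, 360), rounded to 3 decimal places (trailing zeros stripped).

Executing turtle program step by step:
Start: pos=(-6,-4), heading=45, pen down
PU: pen up
REPEAT 5 [
  -- iteration 1/5 --
  FD 11: (-6,-4) -> (1.778,3.778) [heading=45, move]
  PD: pen down
  FD 17: (1.778,3.778) -> (13.799,15.799) [heading=45, draw]
  -- iteration 2/5 --
  FD 11: (13.799,15.799) -> (21.577,23.577) [heading=45, draw]
  PD: pen down
  FD 17: (21.577,23.577) -> (33.598,35.598) [heading=45, draw]
  -- iteration 3/5 --
  FD 11: (33.598,35.598) -> (41.376,43.376) [heading=45, draw]
  PD: pen down
  FD 17: (41.376,43.376) -> (53.397,55.397) [heading=45, draw]
  -- iteration 4/5 --
  FD 11: (53.397,55.397) -> (61.175,63.175) [heading=45, draw]
  PD: pen down
  FD 17: (61.175,63.175) -> (73.196,75.196) [heading=45, draw]
  -- iteration 5/5 --
  FD 11: (73.196,75.196) -> (80.974,82.974) [heading=45, draw]
  PD: pen down
  FD 17: (80.974,82.974) -> (92.995,94.995) [heading=45, draw]
]
LT 180: heading 45 -> 225
Final: pos=(92.995,94.995), heading=225, 9 segment(s) drawn

Answer: 225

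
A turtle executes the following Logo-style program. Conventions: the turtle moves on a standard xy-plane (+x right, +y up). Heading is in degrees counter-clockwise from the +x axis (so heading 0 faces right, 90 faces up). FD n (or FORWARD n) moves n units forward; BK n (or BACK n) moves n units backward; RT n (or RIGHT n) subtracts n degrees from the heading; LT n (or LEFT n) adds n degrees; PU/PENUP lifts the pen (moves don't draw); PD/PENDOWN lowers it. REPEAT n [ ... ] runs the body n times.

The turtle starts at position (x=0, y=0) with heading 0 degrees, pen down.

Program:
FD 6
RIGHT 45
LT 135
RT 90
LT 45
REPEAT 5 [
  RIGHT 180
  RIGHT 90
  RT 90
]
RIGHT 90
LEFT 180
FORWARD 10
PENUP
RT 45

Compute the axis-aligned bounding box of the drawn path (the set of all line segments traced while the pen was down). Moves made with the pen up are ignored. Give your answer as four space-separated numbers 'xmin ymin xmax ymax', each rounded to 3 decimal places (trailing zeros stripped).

Answer: -1.071 0 6 7.071

Derivation:
Executing turtle program step by step:
Start: pos=(0,0), heading=0, pen down
FD 6: (0,0) -> (6,0) [heading=0, draw]
RT 45: heading 0 -> 315
LT 135: heading 315 -> 90
RT 90: heading 90 -> 0
LT 45: heading 0 -> 45
REPEAT 5 [
  -- iteration 1/5 --
  RT 180: heading 45 -> 225
  RT 90: heading 225 -> 135
  RT 90: heading 135 -> 45
  -- iteration 2/5 --
  RT 180: heading 45 -> 225
  RT 90: heading 225 -> 135
  RT 90: heading 135 -> 45
  -- iteration 3/5 --
  RT 180: heading 45 -> 225
  RT 90: heading 225 -> 135
  RT 90: heading 135 -> 45
  -- iteration 4/5 --
  RT 180: heading 45 -> 225
  RT 90: heading 225 -> 135
  RT 90: heading 135 -> 45
  -- iteration 5/5 --
  RT 180: heading 45 -> 225
  RT 90: heading 225 -> 135
  RT 90: heading 135 -> 45
]
RT 90: heading 45 -> 315
LT 180: heading 315 -> 135
FD 10: (6,0) -> (-1.071,7.071) [heading=135, draw]
PU: pen up
RT 45: heading 135 -> 90
Final: pos=(-1.071,7.071), heading=90, 2 segment(s) drawn

Segment endpoints: x in {-1.071, 0, 6}, y in {0, 7.071}
xmin=-1.071, ymin=0, xmax=6, ymax=7.071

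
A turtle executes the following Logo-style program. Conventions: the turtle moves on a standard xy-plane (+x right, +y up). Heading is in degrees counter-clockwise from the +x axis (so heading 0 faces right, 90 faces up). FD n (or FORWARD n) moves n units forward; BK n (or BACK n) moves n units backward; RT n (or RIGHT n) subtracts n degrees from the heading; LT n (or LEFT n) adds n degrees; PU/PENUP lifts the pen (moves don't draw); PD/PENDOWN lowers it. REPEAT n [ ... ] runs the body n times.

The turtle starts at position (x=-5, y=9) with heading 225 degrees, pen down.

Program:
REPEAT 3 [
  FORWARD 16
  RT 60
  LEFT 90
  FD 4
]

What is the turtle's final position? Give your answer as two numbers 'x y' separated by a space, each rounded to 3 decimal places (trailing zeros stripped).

Executing turtle program step by step:
Start: pos=(-5,9), heading=225, pen down
REPEAT 3 [
  -- iteration 1/3 --
  FD 16: (-5,9) -> (-16.314,-2.314) [heading=225, draw]
  RT 60: heading 225 -> 165
  LT 90: heading 165 -> 255
  FD 4: (-16.314,-2.314) -> (-17.349,-6.177) [heading=255, draw]
  -- iteration 2/3 --
  FD 16: (-17.349,-6.177) -> (-21.49,-21.632) [heading=255, draw]
  RT 60: heading 255 -> 195
  LT 90: heading 195 -> 285
  FD 4: (-21.49,-21.632) -> (-20.455,-25.496) [heading=285, draw]
  -- iteration 3/3 --
  FD 16: (-20.455,-25.496) -> (-16.314,-40.951) [heading=285, draw]
  RT 60: heading 285 -> 225
  LT 90: heading 225 -> 315
  FD 4: (-16.314,-40.951) -> (-13.485,-43.779) [heading=315, draw]
]
Final: pos=(-13.485,-43.779), heading=315, 6 segment(s) drawn

Answer: -13.485 -43.779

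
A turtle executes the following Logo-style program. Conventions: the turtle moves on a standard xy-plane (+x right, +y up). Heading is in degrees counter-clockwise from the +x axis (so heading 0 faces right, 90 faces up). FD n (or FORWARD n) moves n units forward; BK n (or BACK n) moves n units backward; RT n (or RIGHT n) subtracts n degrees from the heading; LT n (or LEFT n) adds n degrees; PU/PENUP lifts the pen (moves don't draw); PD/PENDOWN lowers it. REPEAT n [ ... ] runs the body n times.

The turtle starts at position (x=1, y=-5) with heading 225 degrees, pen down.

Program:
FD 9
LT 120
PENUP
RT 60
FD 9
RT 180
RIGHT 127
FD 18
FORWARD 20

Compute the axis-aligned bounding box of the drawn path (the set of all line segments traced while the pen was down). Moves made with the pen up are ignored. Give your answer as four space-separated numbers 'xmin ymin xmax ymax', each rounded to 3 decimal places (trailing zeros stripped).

Answer: -5.364 -11.364 1 -5

Derivation:
Executing turtle program step by step:
Start: pos=(1,-5), heading=225, pen down
FD 9: (1,-5) -> (-5.364,-11.364) [heading=225, draw]
LT 120: heading 225 -> 345
PU: pen up
RT 60: heading 345 -> 285
FD 9: (-5.364,-11.364) -> (-3.035,-20.057) [heading=285, move]
RT 180: heading 285 -> 105
RT 127: heading 105 -> 338
FD 18: (-3.035,-20.057) -> (13.655,-26.8) [heading=338, move]
FD 20: (13.655,-26.8) -> (32.198,-34.292) [heading=338, move]
Final: pos=(32.198,-34.292), heading=338, 1 segment(s) drawn

Segment endpoints: x in {-5.364, 1}, y in {-11.364, -5}
xmin=-5.364, ymin=-11.364, xmax=1, ymax=-5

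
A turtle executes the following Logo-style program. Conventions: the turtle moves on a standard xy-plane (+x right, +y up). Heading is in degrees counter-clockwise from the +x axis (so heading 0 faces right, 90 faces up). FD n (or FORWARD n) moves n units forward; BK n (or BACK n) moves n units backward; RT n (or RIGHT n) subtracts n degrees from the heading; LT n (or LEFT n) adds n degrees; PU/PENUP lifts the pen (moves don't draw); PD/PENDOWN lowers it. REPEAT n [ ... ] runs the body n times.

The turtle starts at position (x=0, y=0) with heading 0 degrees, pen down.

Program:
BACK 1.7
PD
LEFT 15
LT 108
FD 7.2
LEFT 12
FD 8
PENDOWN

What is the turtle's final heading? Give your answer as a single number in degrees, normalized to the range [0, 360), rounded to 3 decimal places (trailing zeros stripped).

Executing turtle program step by step:
Start: pos=(0,0), heading=0, pen down
BK 1.7: (0,0) -> (-1.7,0) [heading=0, draw]
PD: pen down
LT 15: heading 0 -> 15
LT 108: heading 15 -> 123
FD 7.2: (-1.7,0) -> (-5.621,6.038) [heading=123, draw]
LT 12: heading 123 -> 135
FD 8: (-5.621,6.038) -> (-11.278,11.695) [heading=135, draw]
PD: pen down
Final: pos=(-11.278,11.695), heading=135, 3 segment(s) drawn

Answer: 135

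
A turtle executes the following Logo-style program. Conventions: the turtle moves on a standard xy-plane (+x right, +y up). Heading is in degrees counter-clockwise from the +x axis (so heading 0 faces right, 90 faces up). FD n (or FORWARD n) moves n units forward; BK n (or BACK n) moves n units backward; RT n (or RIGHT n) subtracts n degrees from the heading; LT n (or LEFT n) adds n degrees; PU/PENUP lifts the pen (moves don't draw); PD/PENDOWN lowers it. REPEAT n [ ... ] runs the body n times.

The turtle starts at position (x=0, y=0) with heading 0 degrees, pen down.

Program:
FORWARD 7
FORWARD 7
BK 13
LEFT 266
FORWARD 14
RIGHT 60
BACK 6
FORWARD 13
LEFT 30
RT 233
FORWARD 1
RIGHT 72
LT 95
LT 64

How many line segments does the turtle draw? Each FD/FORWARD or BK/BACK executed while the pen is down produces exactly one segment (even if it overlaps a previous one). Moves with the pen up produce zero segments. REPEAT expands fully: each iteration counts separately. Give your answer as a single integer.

Executing turtle program step by step:
Start: pos=(0,0), heading=0, pen down
FD 7: (0,0) -> (7,0) [heading=0, draw]
FD 7: (7,0) -> (14,0) [heading=0, draw]
BK 13: (14,0) -> (1,0) [heading=0, draw]
LT 266: heading 0 -> 266
FD 14: (1,0) -> (0.023,-13.966) [heading=266, draw]
RT 60: heading 266 -> 206
BK 6: (0.023,-13.966) -> (5.416,-11.336) [heading=206, draw]
FD 13: (5.416,-11.336) -> (-6.268,-17.034) [heading=206, draw]
LT 30: heading 206 -> 236
RT 233: heading 236 -> 3
FD 1: (-6.268,-17.034) -> (-5.27,-16.982) [heading=3, draw]
RT 72: heading 3 -> 291
LT 95: heading 291 -> 26
LT 64: heading 26 -> 90
Final: pos=(-5.27,-16.982), heading=90, 7 segment(s) drawn
Segments drawn: 7

Answer: 7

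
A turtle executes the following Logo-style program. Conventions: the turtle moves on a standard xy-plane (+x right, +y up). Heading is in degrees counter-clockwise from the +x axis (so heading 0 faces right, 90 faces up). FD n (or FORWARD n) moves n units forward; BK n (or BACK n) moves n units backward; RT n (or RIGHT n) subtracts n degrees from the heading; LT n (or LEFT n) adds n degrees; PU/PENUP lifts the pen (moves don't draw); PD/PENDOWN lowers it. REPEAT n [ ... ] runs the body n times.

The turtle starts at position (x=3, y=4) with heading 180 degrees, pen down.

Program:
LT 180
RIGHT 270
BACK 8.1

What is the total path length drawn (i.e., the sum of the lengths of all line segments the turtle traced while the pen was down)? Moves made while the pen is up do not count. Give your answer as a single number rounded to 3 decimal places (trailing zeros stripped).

Answer: 8.1

Derivation:
Executing turtle program step by step:
Start: pos=(3,4), heading=180, pen down
LT 180: heading 180 -> 0
RT 270: heading 0 -> 90
BK 8.1: (3,4) -> (3,-4.1) [heading=90, draw]
Final: pos=(3,-4.1), heading=90, 1 segment(s) drawn

Segment lengths:
  seg 1: (3,4) -> (3,-4.1), length = 8.1
Total = 8.1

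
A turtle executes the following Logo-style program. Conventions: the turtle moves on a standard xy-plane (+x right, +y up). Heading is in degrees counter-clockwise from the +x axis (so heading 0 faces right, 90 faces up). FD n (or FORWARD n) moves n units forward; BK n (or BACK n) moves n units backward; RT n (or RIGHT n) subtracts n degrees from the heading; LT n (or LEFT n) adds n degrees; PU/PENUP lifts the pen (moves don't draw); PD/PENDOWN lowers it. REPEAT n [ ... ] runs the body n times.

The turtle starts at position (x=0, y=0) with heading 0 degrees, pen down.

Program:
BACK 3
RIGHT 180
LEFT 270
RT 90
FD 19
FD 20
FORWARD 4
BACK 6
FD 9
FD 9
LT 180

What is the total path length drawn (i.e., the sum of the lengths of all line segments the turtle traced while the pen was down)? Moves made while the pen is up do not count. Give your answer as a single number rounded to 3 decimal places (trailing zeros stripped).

Answer: 70

Derivation:
Executing turtle program step by step:
Start: pos=(0,0), heading=0, pen down
BK 3: (0,0) -> (-3,0) [heading=0, draw]
RT 180: heading 0 -> 180
LT 270: heading 180 -> 90
RT 90: heading 90 -> 0
FD 19: (-3,0) -> (16,0) [heading=0, draw]
FD 20: (16,0) -> (36,0) [heading=0, draw]
FD 4: (36,0) -> (40,0) [heading=0, draw]
BK 6: (40,0) -> (34,0) [heading=0, draw]
FD 9: (34,0) -> (43,0) [heading=0, draw]
FD 9: (43,0) -> (52,0) [heading=0, draw]
LT 180: heading 0 -> 180
Final: pos=(52,0), heading=180, 7 segment(s) drawn

Segment lengths:
  seg 1: (0,0) -> (-3,0), length = 3
  seg 2: (-3,0) -> (16,0), length = 19
  seg 3: (16,0) -> (36,0), length = 20
  seg 4: (36,0) -> (40,0), length = 4
  seg 5: (40,0) -> (34,0), length = 6
  seg 6: (34,0) -> (43,0), length = 9
  seg 7: (43,0) -> (52,0), length = 9
Total = 70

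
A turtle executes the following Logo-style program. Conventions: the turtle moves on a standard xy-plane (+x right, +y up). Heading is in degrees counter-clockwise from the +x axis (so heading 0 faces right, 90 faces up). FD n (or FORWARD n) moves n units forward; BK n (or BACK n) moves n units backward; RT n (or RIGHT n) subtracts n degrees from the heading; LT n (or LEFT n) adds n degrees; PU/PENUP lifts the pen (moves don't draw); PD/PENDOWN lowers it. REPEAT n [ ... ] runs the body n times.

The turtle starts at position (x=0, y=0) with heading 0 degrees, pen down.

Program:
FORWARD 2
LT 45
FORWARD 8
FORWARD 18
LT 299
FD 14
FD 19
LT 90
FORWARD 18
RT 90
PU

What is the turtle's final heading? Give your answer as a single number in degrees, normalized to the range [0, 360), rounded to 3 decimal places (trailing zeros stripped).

Executing turtle program step by step:
Start: pos=(0,0), heading=0, pen down
FD 2: (0,0) -> (2,0) [heading=0, draw]
LT 45: heading 0 -> 45
FD 8: (2,0) -> (7.657,5.657) [heading=45, draw]
FD 18: (7.657,5.657) -> (20.385,18.385) [heading=45, draw]
LT 299: heading 45 -> 344
FD 14: (20.385,18.385) -> (33.842,14.526) [heading=344, draw]
FD 19: (33.842,14.526) -> (52.106,9.289) [heading=344, draw]
LT 90: heading 344 -> 74
FD 18: (52.106,9.289) -> (57.068,26.591) [heading=74, draw]
RT 90: heading 74 -> 344
PU: pen up
Final: pos=(57.068,26.591), heading=344, 6 segment(s) drawn

Answer: 344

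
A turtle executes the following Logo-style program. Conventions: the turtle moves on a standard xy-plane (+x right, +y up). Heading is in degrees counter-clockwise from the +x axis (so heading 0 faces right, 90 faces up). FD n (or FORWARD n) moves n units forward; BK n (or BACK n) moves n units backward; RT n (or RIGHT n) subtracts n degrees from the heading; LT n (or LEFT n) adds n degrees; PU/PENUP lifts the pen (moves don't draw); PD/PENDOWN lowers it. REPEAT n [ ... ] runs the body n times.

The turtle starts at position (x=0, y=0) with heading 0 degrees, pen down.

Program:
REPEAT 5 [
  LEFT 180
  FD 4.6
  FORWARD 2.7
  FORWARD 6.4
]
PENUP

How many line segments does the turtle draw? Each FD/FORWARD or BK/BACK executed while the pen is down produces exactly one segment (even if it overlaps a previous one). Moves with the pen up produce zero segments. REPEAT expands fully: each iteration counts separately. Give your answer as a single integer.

Executing turtle program step by step:
Start: pos=(0,0), heading=0, pen down
REPEAT 5 [
  -- iteration 1/5 --
  LT 180: heading 0 -> 180
  FD 4.6: (0,0) -> (-4.6,0) [heading=180, draw]
  FD 2.7: (-4.6,0) -> (-7.3,0) [heading=180, draw]
  FD 6.4: (-7.3,0) -> (-13.7,0) [heading=180, draw]
  -- iteration 2/5 --
  LT 180: heading 180 -> 0
  FD 4.6: (-13.7,0) -> (-9.1,0) [heading=0, draw]
  FD 2.7: (-9.1,0) -> (-6.4,0) [heading=0, draw]
  FD 6.4: (-6.4,0) -> (0,0) [heading=0, draw]
  -- iteration 3/5 --
  LT 180: heading 0 -> 180
  FD 4.6: (0,0) -> (-4.6,0) [heading=180, draw]
  FD 2.7: (-4.6,0) -> (-7.3,0) [heading=180, draw]
  FD 6.4: (-7.3,0) -> (-13.7,0) [heading=180, draw]
  -- iteration 4/5 --
  LT 180: heading 180 -> 0
  FD 4.6: (-13.7,0) -> (-9.1,0) [heading=0, draw]
  FD 2.7: (-9.1,0) -> (-6.4,0) [heading=0, draw]
  FD 6.4: (-6.4,0) -> (0,0) [heading=0, draw]
  -- iteration 5/5 --
  LT 180: heading 0 -> 180
  FD 4.6: (0,0) -> (-4.6,0) [heading=180, draw]
  FD 2.7: (-4.6,0) -> (-7.3,0) [heading=180, draw]
  FD 6.4: (-7.3,0) -> (-13.7,0) [heading=180, draw]
]
PU: pen up
Final: pos=(-13.7,0), heading=180, 15 segment(s) drawn
Segments drawn: 15

Answer: 15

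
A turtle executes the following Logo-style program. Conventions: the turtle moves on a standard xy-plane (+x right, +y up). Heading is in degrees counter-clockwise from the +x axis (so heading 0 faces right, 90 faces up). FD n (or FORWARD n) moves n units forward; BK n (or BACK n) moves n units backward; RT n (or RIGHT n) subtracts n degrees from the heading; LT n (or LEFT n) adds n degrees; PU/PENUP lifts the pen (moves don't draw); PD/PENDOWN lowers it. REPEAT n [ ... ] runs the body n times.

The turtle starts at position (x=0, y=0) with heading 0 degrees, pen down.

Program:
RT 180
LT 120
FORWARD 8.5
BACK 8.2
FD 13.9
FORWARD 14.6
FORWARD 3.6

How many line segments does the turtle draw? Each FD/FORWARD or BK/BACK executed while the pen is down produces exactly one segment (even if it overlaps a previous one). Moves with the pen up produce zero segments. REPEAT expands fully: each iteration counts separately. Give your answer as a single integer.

Answer: 5

Derivation:
Executing turtle program step by step:
Start: pos=(0,0), heading=0, pen down
RT 180: heading 0 -> 180
LT 120: heading 180 -> 300
FD 8.5: (0,0) -> (4.25,-7.361) [heading=300, draw]
BK 8.2: (4.25,-7.361) -> (0.15,-0.26) [heading=300, draw]
FD 13.9: (0.15,-0.26) -> (7.1,-12.298) [heading=300, draw]
FD 14.6: (7.1,-12.298) -> (14.4,-24.942) [heading=300, draw]
FD 3.6: (14.4,-24.942) -> (16.2,-28.059) [heading=300, draw]
Final: pos=(16.2,-28.059), heading=300, 5 segment(s) drawn
Segments drawn: 5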